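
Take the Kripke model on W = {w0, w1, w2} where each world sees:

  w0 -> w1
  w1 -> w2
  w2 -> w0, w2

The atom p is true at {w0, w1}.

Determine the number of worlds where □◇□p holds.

1

w0: successors {w1}; ◇□p there: w1:F. ✗
w1: successors {w2}; ◇□p there: w2:T. ✓
w2: successors {w0, w2}; ◇□p there: w0:F, w2:T. ✗
Satisfying worlds: {w1}.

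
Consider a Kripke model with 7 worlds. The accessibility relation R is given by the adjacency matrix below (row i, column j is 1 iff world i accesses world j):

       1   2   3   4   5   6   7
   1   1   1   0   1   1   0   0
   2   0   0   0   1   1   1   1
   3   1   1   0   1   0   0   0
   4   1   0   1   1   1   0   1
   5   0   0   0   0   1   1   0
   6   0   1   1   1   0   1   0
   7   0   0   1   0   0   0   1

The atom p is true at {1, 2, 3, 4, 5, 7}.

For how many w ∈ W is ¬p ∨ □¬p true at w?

1: ¬p is F, □¬p is F. ✗
2: ¬p is F, □¬p is F. ✗
3: ¬p is F, □¬p is F. ✗
4: ¬p is F, □¬p is F. ✗
5: ¬p is F, □¬p is F. ✗
6: ¬p is T, □¬p is F. ✓
7: ¬p is F, □¬p is F. ✗
Satisfying worlds: {6}.

1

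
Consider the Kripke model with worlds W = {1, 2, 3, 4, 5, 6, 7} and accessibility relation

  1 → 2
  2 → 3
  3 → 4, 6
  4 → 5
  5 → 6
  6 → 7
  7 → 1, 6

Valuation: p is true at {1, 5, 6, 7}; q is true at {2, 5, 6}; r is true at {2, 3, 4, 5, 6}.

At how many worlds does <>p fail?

1: successors {2}; p there: 2:F. ✗
2: successors {3}; p there: 3:F. ✗
3: successors {4, 6}; p there: 4:F, 6:T. ✓
4: successors {5}; p there: 5:T. ✓
5: successors {6}; p there: 6:T. ✓
6: successors {7}; p there: 7:T. ✓
7: successors {1, 6}; p there: 1:T, 6:T. ✓
Satisfying worlds: {3, 4, 5, 6, 7}.
So <>p fails at the other 2 worlds.

2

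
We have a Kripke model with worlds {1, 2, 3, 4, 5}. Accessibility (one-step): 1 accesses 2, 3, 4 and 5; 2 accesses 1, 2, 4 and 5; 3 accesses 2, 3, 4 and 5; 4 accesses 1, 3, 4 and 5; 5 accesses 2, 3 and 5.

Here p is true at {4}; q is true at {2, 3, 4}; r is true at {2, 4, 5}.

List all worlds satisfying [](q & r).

∅

1: successors {2, 3, 4, 5}; q & r there: 2:T, 3:F, 4:T, 5:F. ✗
2: successors {1, 2, 4, 5}; q & r there: 1:F, 2:T, 4:T, 5:F. ✗
3: successors {2, 3, 4, 5}; q & r there: 2:T, 3:F, 4:T, 5:F. ✗
4: successors {1, 3, 4, 5}; q & r there: 1:F, 3:F, 4:T, 5:F. ✗
5: successors {2, 3, 5}; q & r there: 2:T, 3:F, 5:F. ✗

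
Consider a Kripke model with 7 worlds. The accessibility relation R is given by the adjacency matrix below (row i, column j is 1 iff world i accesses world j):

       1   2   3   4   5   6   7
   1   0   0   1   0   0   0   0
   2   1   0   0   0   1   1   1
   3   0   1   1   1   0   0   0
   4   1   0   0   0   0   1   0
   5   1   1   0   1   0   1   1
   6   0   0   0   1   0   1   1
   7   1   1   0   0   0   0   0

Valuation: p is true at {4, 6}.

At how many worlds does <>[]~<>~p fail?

1: successors {3}; []~<>~p there: 3:F. ✗
2: successors {1, 5, 6, 7}; []~<>~p there: 1:F, 5:F, 6:F, 7:F. ✗
3: successors {2, 3, 4}; []~<>~p there: 2:F, 3:F, 4:F. ✗
4: successors {1, 6}; []~<>~p there: 1:F, 6:F. ✗
5: successors {1, 2, 4, 6, 7}; []~<>~p there: 1:F, 2:F, 4:F, 6:F, 7:F. ✗
6: successors {4, 6, 7}; []~<>~p there: 4:F, 6:F, 7:F. ✗
7: successors {1, 2}; []~<>~p there: 1:F, 2:F. ✗
Satisfying worlds: ∅.
So <>[]~<>~p fails at the other 7 worlds.

7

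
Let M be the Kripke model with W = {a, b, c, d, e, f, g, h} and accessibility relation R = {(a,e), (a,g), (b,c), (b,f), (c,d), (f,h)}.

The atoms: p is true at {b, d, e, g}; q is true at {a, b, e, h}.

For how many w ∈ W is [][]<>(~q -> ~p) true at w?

7

a: successors {e, g}; []<>(~q -> ~p) there: e:T, g:T. ✓
b: successors {c, f}; []<>(~q -> ~p) there: c:F, f:F. ✗
c: successors {d}; []<>(~q -> ~p) there: d:T. ✓
d: no successors, so [][]<>(~q -> ~p) holds vacuously. ✓
e: no successors, so [][]<>(~q -> ~p) holds vacuously. ✓
f: successors {h}; []<>(~q -> ~p) there: h:T. ✓
g: no successors, so [][]<>(~q -> ~p) holds vacuously. ✓
h: no successors, so [][]<>(~q -> ~p) holds vacuously. ✓
Satisfying worlds: {a, c, d, e, f, g, h}.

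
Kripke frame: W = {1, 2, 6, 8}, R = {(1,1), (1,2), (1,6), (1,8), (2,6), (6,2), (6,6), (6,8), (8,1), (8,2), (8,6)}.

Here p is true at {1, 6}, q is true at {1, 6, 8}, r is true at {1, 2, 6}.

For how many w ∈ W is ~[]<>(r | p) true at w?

0

1: []<>(r | p) is T. ✗
2: []<>(r | p) is T. ✗
6: []<>(r | p) is T. ✗
8: []<>(r | p) is T. ✗
Satisfying worlds: ∅.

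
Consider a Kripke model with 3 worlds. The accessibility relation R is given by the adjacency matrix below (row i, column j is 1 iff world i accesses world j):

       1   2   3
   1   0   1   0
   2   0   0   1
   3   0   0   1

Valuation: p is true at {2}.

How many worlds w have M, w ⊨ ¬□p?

1: □p is T. ✗
2: □p is F. ✓
3: □p is F. ✓
Satisfying worlds: {2, 3}.

2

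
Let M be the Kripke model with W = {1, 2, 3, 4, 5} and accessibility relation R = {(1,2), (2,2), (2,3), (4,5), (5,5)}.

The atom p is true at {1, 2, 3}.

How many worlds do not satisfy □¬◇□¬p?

1: successors {2}; ¬◇□¬p there: 2:F. ✗
2: successors {2, 3}; ¬◇□¬p there: 2:F, 3:T. ✗
3: no successors, so □¬◇□¬p holds vacuously. ✓
4: successors {5}; ¬◇□¬p there: 5:F. ✗
5: successors {5}; ¬◇□¬p there: 5:F. ✗
Satisfying worlds: {3}.
So □¬◇□¬p fails at the other 4 worlds.

4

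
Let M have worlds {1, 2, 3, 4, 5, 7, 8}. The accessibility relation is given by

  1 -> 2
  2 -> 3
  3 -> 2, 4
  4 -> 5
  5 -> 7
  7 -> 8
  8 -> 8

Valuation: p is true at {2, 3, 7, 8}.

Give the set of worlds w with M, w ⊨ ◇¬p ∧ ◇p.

{3}

1: ◇¬p is F, ◇p is T. ✗
2: ◇¬p is F, ◇p is T. ✗
3: ◇¬p is T, ◇p is T. ✓
4: ◇¬p is T, ◇p is F. ✗
5: ◇¬p is F, ◇p is T. ✗
7: ◇¬p is F, ◇p is T. ✗
8: ◇¬p is F, ◇p is T. ✗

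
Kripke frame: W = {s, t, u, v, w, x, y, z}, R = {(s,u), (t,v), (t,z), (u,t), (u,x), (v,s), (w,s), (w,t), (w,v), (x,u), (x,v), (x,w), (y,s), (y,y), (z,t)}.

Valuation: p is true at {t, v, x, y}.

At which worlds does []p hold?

s: successors {u}; p there: u:F. ✗
t: successors {v, z}; p there: v:T, z:F. ✗
u: successors {t, x}; p there: t:T, x:T. ✓
v: successors {s}; p there: s:F. ✗
w: successors {s, t, v}; p there: s:F, t:T, v:T. ✗
x: successors {u, v, w}; p there: u:F, v:T, w:F. ✗
y: successors {s, y}; p there: s:F, y:T. ✗
z: successors {t}; p there: t:T. ✓

{u, z}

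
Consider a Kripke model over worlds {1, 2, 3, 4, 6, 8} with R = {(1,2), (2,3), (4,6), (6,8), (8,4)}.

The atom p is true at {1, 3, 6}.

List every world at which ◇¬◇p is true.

1: successors {2}; ¬◇p there: 2:F. ✗
2: successors {3}; ¬◇p there: 3:T. ✓
3: no successors, so ◇¬◇p fails. ✗
4: successors {6}; ¬◇p there: 6:T. ✓
6: successors {8}; ¬◇p there: 8:T. ✓
8: successors {4}; ¬◇p there: 4:F. ✗

{2, 4, 6}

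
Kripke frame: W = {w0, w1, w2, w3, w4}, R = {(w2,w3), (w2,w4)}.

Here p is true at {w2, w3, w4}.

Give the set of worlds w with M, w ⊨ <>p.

{w2}

w0: no successors, so <>p fails. ✗
w1: no successors, so <>p fails. ✗
w2: successors {w3, w4}; p there: w3:T, w4:T. ✓
w3: no successors, so <>p fails. ✗
w4: no successors, so <>p fails. ✗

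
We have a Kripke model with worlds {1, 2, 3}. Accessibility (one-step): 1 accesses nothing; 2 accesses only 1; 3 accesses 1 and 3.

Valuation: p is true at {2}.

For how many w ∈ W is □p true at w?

1: no successors, so □p holds vacuously. ✓
2: successors {1}; p there: 1:F. ✗
3: successors {1, 3}; p there: 1:F, 3:F. ✗
Satisfying worlds: {1}.

1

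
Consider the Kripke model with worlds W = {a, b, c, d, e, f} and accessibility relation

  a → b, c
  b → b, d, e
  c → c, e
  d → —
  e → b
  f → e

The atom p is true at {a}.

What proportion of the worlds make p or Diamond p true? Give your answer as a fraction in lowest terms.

a: p is T, Diamond p is F. ✓
b: p is F, Diamond p is F. ✗
c: p is F, Diamond p is F. ✗
d: p is F, Diamond p is F. ✗
e: p is F, Diamond p is F. ✗
f: p is F, Diamond p is F. ✗
That's 1 of 6 worlds, so 1/6.

1/6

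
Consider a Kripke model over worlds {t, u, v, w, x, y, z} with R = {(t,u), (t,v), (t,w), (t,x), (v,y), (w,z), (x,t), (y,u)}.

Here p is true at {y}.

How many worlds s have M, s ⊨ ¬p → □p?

t: ¬p is T, □p is F. ✗
u: ¬p is T, □p is T. ✓
v: ¬p is T, □p is T. ✓
w: ¬p is T, □p is F. ✗
x: ¬p is T, □p is F. ✗
y: ¬p is F, □p is F. ✓
z: ¬p is T, □p is T. ✓
Satisfying worlds: {u, v, y, z}.

4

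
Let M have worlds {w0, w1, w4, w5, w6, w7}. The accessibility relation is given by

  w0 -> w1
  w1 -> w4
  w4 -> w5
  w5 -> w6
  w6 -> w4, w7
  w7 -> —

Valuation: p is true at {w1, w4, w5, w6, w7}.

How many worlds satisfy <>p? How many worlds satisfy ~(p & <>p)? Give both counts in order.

For <>p:
w0: successors {w1}; p there: w1:T. ✓
w1: successors {w4}; p there: w4:T. ✓
w4: successors {w5}; p there: w5:T. ✓
w5: successors {w6}; p there: w6:T. ✓
w6: successors {w4, w7}; p there: w4:T, w7:T. ✓
w7: no successors, so <>p fails. ✗
— 5 worlds.
For ~(p & <>p):
w0: p & <>p is F. ✓
w1: p & <>p is T. ✗
w4: p & <>p is T. ✗
w5: p & <>p is T. ✗
w6: p & <>p is T. ✗
w7: p & <>p is F. ✓
— 2 worlds.

5 and 2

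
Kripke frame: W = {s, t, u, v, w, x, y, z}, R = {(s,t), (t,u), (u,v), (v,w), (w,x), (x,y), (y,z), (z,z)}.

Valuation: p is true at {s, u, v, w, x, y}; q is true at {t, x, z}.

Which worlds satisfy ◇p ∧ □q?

s: ◇p is F, □q is T. ✗
t: ◇p is T, □q is F. ✗
u: ◇p is T, □q is F. ✗
v: ◇p is T, □q is F. ✗
w: ◇p is T, □q is T. ✓
x: ◇p is T, □q is F. ✗
y: ◇p is F, □q is T. ✗
z: ◇p is F, □q is T. ✗

{w}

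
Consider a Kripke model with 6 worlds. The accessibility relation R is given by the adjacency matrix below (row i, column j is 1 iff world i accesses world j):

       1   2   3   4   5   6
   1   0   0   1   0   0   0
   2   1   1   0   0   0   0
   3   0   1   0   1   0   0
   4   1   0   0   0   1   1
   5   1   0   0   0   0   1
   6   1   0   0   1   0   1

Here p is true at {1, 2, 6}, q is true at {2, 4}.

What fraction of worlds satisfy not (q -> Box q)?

1/3

1: q -> Box q is T. ✗
2: q -> Box q is F. ✓
3: q -> Box q is T. ✗
4: q -> Box q is F. ✓
5: q -> Box q is T. ✗
6: q -> Box q is T. ✗
That's 2 of 6 worlds, so 2/6 = 1/3.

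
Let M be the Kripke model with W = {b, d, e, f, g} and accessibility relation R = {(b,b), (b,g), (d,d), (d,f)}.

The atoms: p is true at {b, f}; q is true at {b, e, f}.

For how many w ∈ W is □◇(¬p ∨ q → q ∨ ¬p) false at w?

b: successors {b, g}; ◇(¬p ∨ q → q ∨ ¬p) there: b:T, g:F. ✗
d: successors {d, f}; ◇(¬p ∨ q → q ∨ ¬p) there: d:T, f:F. ✗
e: no successors, so □◇(¬p ∨ q → q ∨ ¬p) holds vacuously. ✓
f: no successors, so □◇(¬p ∨ q → q ∨ ¬p) holds vacuously. ✓
g: no successors, so □◇(¬p ∨ q → q ∨ ¬p) holds vacuously. ✓
Satisfying worlds: {e, f, g}.
So □◇(¬p ∨ q → q ∨ ¬p) fails at the other 2 worlds.

2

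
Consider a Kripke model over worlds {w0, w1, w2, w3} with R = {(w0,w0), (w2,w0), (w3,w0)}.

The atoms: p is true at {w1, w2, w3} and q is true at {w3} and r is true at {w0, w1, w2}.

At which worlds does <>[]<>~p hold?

{w0, w2, w3}

w0: successors {w0}; []<>~p there: w0:T. ✓
w1: no successors, so <>[]<>~p fails. ✗
w2: successors {w0}; []<>~p there: w0:T. ✓
w3: successors {w0}; []<>~p there: w0:T. ✓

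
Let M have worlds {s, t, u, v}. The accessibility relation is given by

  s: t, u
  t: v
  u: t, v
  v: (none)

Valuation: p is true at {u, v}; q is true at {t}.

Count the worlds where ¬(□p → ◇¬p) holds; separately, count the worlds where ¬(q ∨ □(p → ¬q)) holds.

For ¬(□p → ◇¬p):
s: □p → ◇¬p is T. ✗
t: □p → ◇¬p is F. ✓
u: □p → ◇¬p is T. ✗
v: □p → ◇¬p is F. ✓
— 2 worlds.
For ¬(q ∨ □(p → ¬q)):
s: q ∨ □(p → ¬q) is T. ✗
t: q ∨ □(p → ¬q) is T. ✗
u: q ∨ □(p → ¬q) is T. ✗
v: q ∨ □(p → ¬q) is T. ✗
— 0 worlds.

2 and 0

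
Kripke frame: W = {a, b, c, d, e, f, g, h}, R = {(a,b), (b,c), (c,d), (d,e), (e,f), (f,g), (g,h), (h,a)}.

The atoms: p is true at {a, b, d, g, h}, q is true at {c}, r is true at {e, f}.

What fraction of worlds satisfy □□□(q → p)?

a: successors {b}; □□(q → p) there: b:T. ✓
b: successors {c}; □□(q → p) there: c:T. ✓
c: successors {d}; □□(q → p) there: d:T. ✓
d: successors {e}; □□(q → p) there: e:T. ✓
e: successors {f}; □□(q → p) there: f:T. ✓
f: successors {g}; □□(q → p) there: g:T. ✓
g: successors {h}; □□(q → p) there: h:T. ✓
h: successors {a}; □□(q → p) there: a:F. ✗
That's 7 of 8 worlds, so 7/8.

7/8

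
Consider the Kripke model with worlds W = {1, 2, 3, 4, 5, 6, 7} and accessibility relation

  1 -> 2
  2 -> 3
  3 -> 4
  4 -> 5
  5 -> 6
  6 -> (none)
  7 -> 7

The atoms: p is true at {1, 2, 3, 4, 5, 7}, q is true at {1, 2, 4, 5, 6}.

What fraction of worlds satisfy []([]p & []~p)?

1: successors {2}; []p & []~p there: 2:F. ✗
2: successors {3}; []p & []~p there: 3:F. ✗
3: successors {4}; []p & []~p there: 4:F. ✗
4: successors {5}; []p & []~p there: 5:F. ✗
5: successors {6}; []p & []~p there: 6:T. ✓
6: no successors, so []([]p & []~p) holds vacuously. ✓
7: successors {7}; []p & []~p there: 7:F. ✗
That's 2 of 7 worlds, so 2/7.

2/7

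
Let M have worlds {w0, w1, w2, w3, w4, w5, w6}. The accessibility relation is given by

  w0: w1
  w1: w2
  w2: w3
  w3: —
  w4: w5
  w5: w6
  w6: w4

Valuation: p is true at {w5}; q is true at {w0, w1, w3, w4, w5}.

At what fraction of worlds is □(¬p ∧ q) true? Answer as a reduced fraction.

4/7

w0: successors {w1}; ¬p ∧ q there: w1:T. ✓
w1: successors {w2}; ¬p ∧ q there: w2:F. ✗
w2: successors {w3}; ¬p ∧ q there: w3:T. ✓
w3: no successors, so □(¬p ∧ q) holds vacuously. ✓
w4: successors {w5}; ¬p ∧ q there: w5:F. ✗
w5: successors {w6}; ¬p ∧ q there: w6:F. ✗
w6: successors {w4}; ¬p ∧ q there: w4:T. ✓
That's 4 of 7 worlds, so 4/7.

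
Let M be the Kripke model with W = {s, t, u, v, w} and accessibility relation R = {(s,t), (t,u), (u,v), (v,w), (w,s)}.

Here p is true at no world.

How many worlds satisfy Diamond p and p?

0

s: Diamond p is F, p is F. ✗
t: Diamond p is F, p is F. ✗
u: Diamond p is F, p is F. ✗
v: Diamond p is F, p is F. ✗
w: Diamond p is F, p is F. ✗
Satisfying worlds: ∅.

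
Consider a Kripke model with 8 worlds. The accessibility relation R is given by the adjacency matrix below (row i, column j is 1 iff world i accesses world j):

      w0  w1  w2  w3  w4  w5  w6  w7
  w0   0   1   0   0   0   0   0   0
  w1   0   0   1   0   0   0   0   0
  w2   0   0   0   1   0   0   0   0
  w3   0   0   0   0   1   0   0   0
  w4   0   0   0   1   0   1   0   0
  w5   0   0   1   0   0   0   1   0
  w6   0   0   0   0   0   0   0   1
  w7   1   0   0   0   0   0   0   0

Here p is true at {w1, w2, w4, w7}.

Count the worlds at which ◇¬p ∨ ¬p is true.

7

w0: ◇¬p is F, ¬p is T. ✓
w1: ◇¬p is F, ¬p is F. ✗
w2: ◇¬p is T, ¬p is F. ✓
w3: ◇¬p is F, ¬p is T. ✓
w4: ◇¬p is T, ¬p is F. ✓
w5: ◇¬p is T, ¬p is T. ✓
w6: ◇¬p is F, ¬p is T. ✓
w7: ◇¬p is T, ¬p is F. ✓
Satisfying worlds: {w0, w2, w3, w4, w5, w6, w7}.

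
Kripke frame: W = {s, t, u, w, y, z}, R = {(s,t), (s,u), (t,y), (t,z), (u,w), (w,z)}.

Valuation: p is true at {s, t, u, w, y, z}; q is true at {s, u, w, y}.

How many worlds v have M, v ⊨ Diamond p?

4

s: successors {t, u}; p there: t:T, u:T. ✓
t: successors {y, z}; p there: y:T, z:T. ✓
u: successors {w}; p there: w:T. ✓
w: successors {z}; p there: z:T. ✓
y: no successors, so Diamond p fails. ✗
z: no successors, so Diamond p fails. ✗
Satisfying worlds: {s, t, u, w}.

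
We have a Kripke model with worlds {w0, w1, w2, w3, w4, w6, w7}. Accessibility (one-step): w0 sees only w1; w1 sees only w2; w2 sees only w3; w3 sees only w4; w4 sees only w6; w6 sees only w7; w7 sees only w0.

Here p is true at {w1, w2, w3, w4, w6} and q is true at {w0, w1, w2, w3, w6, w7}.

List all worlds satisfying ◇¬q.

{w3}

w0: successors {w1}; ¬q there: w1:F. ✗
w1: successors {w2}; ¬q there: w2:F. ✗
w2: successors {w3}; ¬q there: w3:F. ✗
w3: successors {w4}; ¬q there: w4:T. ✓
w4: successors {w6}; ¬q there: w6:F. ✗
w6: successors {w7}; ¬q there: w7:F. ✗
w7: successors {w0}; ¬q there: w0:F. ✗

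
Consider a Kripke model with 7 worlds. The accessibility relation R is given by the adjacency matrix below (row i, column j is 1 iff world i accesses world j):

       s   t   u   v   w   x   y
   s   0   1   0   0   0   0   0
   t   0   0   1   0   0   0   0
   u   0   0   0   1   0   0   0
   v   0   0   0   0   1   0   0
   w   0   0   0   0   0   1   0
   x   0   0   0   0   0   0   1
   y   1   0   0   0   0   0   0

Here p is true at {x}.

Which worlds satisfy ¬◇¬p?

s: ◇¬p is T. ✗
t: ◇¬p is T. ✗
u: ◇¬p is T. ✗
v: ◇¬p is T. ✗
w: ◇¬p is F. ✓
x: ◇¬p is T. ✗
y: ◇¬p is T. ✗

{w}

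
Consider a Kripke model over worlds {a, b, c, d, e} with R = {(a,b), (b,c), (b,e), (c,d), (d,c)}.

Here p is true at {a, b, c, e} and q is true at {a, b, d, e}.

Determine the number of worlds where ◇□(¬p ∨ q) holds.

2

a: successors {b}; □(¬p ∨ q) there: b:F. ✗
b: successors {c, e}; □(¬p ∨ q) there: c:T, e:T. ✓
c: successors {d}; □(¬p ∨ q) there: d:F. ✗
d: successors {c}; □(¬p ∨ q) there: c:T. ✓
e: no successors, so ◇□(¬p ∨ q) fails. ✗
Satisfying worlds: {b, d}.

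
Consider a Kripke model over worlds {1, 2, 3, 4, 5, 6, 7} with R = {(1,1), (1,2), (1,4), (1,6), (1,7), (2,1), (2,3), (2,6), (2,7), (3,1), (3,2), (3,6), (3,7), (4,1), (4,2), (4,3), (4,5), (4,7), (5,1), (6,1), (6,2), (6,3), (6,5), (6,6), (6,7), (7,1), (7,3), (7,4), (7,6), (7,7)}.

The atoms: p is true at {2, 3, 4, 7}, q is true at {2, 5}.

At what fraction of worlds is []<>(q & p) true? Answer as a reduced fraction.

1: successors {1, 2, 4, 6, 7}; <>(q & p) there: 1:T, 2:F, 4:T, 6:T, 7:F. ✗
2: successors {1, 3, 6, 7}; <>(q & p) there: 1:T, 3:T, 6:T, 7:F. ✗
3: successors {1, 2, 6, 7}; <>(q & p) there: 1:T, 2:F, 6:T, 7:F. ✗
4: successors {1, 2, 3, 5, 7}; <>(q & p) there: 1:T, 2:F, 3:T, 5:F, 7:F. ✗
5: successors {1}; <>(q & p) there: 1:T. ✓
6: successors {1, 2, 3, 5, 6, 7}; <>(q & p) there: 1:T, 2:F, 3:T, 5:F, 6:T, 7:F. ✗
7: successors {1, 3, 4, 6, 7}; <>(q & p) there: 1:T, 3:T, 4:T, 6:T, 7:F. ✗
That's 1 of 7 worlds, so 1/7.

1/7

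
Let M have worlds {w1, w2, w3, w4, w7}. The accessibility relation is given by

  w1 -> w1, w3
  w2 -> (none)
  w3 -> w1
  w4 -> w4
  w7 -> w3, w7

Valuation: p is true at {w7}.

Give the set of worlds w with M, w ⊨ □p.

w1: successors {w1, w3}; p there: w1:F, w3:F. ✗
w2: no successors, so □p holds vacuously. ✓
w3: successors {w1}; p there: w1:F. ✗
w4: successors {w4}; p there: w4:F. ✗
w7: successors {w3, w7}; p there: w3:F, w7:T. ✗

{w2}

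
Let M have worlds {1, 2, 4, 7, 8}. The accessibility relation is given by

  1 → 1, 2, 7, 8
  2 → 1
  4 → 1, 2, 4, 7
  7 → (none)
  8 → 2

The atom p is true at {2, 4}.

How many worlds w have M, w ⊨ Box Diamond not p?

3

1: successors {1, 2, 7, 8}; Diamond not p there: 1:T, 2:T, 7:F, 8:F. ✗
2: successors {1}; Diamond not p there: 1:T. ✓
4: successors {1, 2, 4, 7}; Diamond not p there: 1:T, 2:T, 4:T, 7:F. ✗
7: no successors, so Box Diamond not p holds vacuously. ✓
8: successors {2}; Diamond not p there: 2:T. ✓
Satisfying worlds: {2, 7, 8}.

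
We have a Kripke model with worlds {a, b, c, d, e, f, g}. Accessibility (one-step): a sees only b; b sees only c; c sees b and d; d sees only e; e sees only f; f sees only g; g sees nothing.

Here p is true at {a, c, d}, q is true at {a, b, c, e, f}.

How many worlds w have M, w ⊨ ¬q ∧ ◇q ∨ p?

a: ¬q ∧ ◇q is F, p is T. ✓
b: ¬q ∧ ◇q is F, p is F. ✗
c: ¬q ∧ ◇q is F, p is T. ✓
d: ¬q ∧ ◇q is T, p is T. ✓
e: ¬q ∧ ◇q is F, p is F. ✗
f: ¬q ∧ ◇q is F, p is F. ✗
g: ¬q ∧ ◇q is F, p is F. ✗
Satisfying worlds: {a, c, d}.

3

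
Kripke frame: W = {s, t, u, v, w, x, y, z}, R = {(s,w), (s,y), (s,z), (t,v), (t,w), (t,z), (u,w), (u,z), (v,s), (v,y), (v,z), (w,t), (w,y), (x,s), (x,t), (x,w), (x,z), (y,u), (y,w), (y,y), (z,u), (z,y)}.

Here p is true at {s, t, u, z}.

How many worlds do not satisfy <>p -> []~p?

s: <>p is T, []~p is F. ✗
t: <>p is T, []~p is F. ✗
u: <>p is T, []~p is F. ✗
v: <>p is T, []~p is F. ✗
w: <>p is T, []~p is F. ✗
x: <>p is T, []~p is F. ✗
y: <>p is T, []~p is F. ✗
z: <>p is T, []~p is F. ✗
Satisfying worlds: ∅.
So <>p -> []~p fails at the other 8 worlds.

8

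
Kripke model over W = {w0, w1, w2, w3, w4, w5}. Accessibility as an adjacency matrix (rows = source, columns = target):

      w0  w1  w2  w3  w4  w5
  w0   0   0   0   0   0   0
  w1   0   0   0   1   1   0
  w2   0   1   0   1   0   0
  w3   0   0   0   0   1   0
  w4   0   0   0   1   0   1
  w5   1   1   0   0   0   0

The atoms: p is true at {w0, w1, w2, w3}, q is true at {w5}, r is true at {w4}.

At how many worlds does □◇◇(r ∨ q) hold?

w0: no successors, so □◇◇(r ∨ q) holds vacuously. ✓
w1: successors {w3, w4}; ◇◇(r ∨ q) there: w3:T, w4:T. ✓
w2: successors {w1, w3}; ◇◇(r ∨ q) there: w1:T, w3:T. ✓
w3: successors {w4}; ◇◇(r ∨ q) there: w4:T. ✓
w4: successors {w3, w5}; ◇◇(r ∨ q) there: w3:T, w5:T. ✓
w5: successors {w0, w1}; ◇◇(r ∨ q) there: w0:F, w1:T. ✗
Satisfying worlds: {w0, w1, w2, w3, w4}.

5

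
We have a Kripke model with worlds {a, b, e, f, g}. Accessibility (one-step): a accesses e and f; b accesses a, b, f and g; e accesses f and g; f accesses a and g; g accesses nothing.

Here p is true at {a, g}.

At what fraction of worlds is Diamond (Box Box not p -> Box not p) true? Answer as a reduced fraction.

a: successors {e, f}; Box Box not p -> Box not p there: e:T, f:F. ✓
b: successors {a, b, f, g}; Box Box not p -> Box not p there: a:T, b:T, f:F, g:T. ✓
e: successors {f, g}; Box Box not p -> Box not p there: f:F, g:T. ✓
f: successors {a, g}; Box Box not p -> Box not p there: a:T, g:T. ✓
g: no successors, so Diamond (Box Box not p -> Box not p) fails. ✗
That's 4 of 5 worlds, so 4/5.

4/5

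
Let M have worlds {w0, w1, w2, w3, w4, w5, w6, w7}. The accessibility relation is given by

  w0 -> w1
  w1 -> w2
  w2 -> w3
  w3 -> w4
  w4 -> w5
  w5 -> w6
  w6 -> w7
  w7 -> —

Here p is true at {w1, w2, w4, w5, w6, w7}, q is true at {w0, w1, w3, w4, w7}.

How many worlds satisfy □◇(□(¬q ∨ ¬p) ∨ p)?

w0: successors {w1}; ◇(□(¬q ∨ ¬p) ∨ p) there: w1:T. ✓
w1: successors {w2}; ◇(□(¬q ∨ ¬p) ∨ p) there: w2:F. ✗
w2: successors {w3}; ◇(□(¬q ∨ ¬p) ∨ p) there: w3:T. ✓
w3: successors {w4}; ◇(□(¬q ∨ ¬p) ∨ p) there: w4:T. ✓
w4: successors {w5}; ◇(□(¬q ∨ ¬p) ∨ p) there: w5:T. ✓
w5: successors {w6}; ◇(□(¬q ∨ ¬p) ∨ p) there: w6:T. ✓
w6: successors {w7}; ◇(□(¬q ∨ ¬p) ∨ p) there: w7:F. ✗
w7: no successors, so □◇(□(¬q ∨ ¬p) ∨ p) holds vacuously. ✓
Satisfying worlds: {w0, w2, w3, w4, w5, w7}.

6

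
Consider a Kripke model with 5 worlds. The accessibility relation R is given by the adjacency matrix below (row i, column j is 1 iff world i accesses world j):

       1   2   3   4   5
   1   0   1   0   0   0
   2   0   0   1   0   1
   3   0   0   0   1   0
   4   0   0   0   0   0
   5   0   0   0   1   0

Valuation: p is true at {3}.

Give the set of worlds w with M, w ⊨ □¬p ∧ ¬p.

1: □¬p is T, ¬p is T. ✓
2: □¬p is F, ¬p is T. ✗
3: □¬p is T, ¬p is F. ✗
4: □¬p is T, ¬p is T. ✓
5: □¬p is T, ¬p is T. ✓

{1, 4, 5}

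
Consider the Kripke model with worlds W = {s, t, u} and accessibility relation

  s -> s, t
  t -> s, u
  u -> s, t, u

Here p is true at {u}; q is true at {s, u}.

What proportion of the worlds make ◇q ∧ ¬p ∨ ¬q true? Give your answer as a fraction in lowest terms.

s: ◇q ∧ ¬p is T, ¬q is F. ✓
t: ◇q ∧ ¬p is T, ¬q is T. ✓
u: ◇q ∧ ¬p is F, ¬q is F. ✗
That's 2 of 3 worlds, so 2/3.

2/3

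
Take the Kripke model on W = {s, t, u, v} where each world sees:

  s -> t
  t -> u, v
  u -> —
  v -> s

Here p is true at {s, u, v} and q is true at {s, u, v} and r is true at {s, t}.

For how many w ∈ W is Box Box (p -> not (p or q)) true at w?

s: successors {t}; Box (p -> not (p or q)) there: t:F. ✗
t: successors {u, v}; Box (p -> not (p or q)) there: u:T, v:F. ✗
u: no successors, so Box Box (p -> not (p or q)) holds vacuously. ✓
v: successors {s}; Box (p -> not (p or q)) there: s:T. ✓
Satisfying worlds: {u, v}.

2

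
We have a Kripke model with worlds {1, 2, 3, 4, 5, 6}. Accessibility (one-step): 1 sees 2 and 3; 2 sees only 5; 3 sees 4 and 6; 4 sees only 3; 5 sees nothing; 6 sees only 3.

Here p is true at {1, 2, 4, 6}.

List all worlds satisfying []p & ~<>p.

1: []p is F, ~<>p is F. ✗
2: []p is F, ~<>p is T. ✗
3: []p is T, ~<>p is F. ✗
4: []p is F, ~<>p is T. ✗
5: []p is T, ~<>p is T. ✓
6: []p is F, ~<>p is T. ✗

{5}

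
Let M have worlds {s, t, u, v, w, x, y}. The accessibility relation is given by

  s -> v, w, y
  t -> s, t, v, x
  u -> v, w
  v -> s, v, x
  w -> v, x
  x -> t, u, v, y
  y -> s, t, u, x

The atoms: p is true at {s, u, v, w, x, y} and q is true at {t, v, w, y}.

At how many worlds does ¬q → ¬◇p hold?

4

s: ¬q is T, ¬◇p is F. ✗
t: ¬q is F, ¬◇p is F. ✓
u: ¬q is T, ¬◇p is F. ✗
v: ¬q is F, ¬◇p is F. ✓
w: ¬q is F, ¬◇p is F. ✓
x: ¬q is T, ¬◇p is F. ✗
y: ¬q is F, ¬◇p is F. ✓
Satisfying worlds: {t, v, w, y}.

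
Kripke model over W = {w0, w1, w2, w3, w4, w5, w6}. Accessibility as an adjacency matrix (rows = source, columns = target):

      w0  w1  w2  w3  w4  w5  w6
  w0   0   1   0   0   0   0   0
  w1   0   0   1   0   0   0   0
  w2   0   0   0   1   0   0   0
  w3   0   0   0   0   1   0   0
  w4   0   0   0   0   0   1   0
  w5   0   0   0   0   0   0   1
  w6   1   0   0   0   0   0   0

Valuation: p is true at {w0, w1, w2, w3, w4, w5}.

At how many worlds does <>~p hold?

1

w0: successors {w1}; ~p there: w1:F. ✗
w1: successors {w2}; ~p there: w2:F. ✗
w2: successors {w3}; ~p there: w3:F. ✗
w3: successors {w4}; ~p there: w4:F. ✗
w4: successors {w5}; ~p there: w5:F. ✗
w5: successors {w6}; ~p there: w6:T. ✓
w6: successors {w0}; ~p there: w0:F. ✗
Satisfying worlds: {w5}.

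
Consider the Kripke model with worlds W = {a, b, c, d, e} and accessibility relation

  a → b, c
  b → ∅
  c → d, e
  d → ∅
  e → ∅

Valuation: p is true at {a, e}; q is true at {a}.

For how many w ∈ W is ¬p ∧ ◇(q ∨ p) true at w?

1

a: ¬p is F, ◇(q ∨ p) is F. ✗
b: ¬p is T, ◇(q ∨ p) is F. ✗
c: ¬p is T, ◇(q ∨ p) is T. ✓
d: ¬p is T, ◇(q ∨ p) is F. ✗
e: ¬p is F, ◇(q ∨ p) is F. ✗
Satisfying worlds: {c}.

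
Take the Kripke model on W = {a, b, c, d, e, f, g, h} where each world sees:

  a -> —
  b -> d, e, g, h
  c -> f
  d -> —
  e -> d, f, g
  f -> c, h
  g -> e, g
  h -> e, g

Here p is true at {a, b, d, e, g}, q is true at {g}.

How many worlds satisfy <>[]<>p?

a: no successors, so <>[]<>p fails. ✗
b: successors {d, e, g, h}; []<>p there: d:T, e:F, g:T, h:T. ✓
c: successors {f}; []<>p there: f:F. ✗
d: no successors, so <>[]<>p fails. ✗
e: successors {d, f, g}; []<>p there: d:T, f:F, g:T. ✓
f: successors {c, h}; []<>p there: c:F, h:T. ✓
g: successors {e, g}; []<>p there: e:F, g:T. ✓
h: successors {e, g}; []<>p there: e:F, g:T. ✓
Satisfying worlds: {b, e, f, g, h}.

5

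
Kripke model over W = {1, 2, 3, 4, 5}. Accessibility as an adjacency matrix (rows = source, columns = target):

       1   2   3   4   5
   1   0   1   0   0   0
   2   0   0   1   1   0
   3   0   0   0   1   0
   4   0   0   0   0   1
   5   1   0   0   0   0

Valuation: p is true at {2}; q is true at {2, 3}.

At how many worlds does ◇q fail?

1: successors {2}; q there: 2:T. ✓
2: successors {3, 4}; q there: 3:T, 4:F. ✓
3: successors {4}; q there: 4:F. ✗
4: successors {5}; q there: 5:F. ✗
5: successors {1}; q there: 1:F. ✗
Satisfying worlds: {1, 2}.
So ◇q fails at the other 3 worlds.

3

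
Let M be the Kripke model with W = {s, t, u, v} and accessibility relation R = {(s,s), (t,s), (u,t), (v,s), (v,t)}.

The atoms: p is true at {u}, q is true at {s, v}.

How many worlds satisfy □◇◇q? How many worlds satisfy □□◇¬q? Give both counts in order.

4 and 0

For □◇◇q:
s: successors {s}; ◇◇q there: s:T. ✓
t: successors {s}; ◇◇q there: s:T. ✓
u: successors {t}; ◇◇q there: t:T. ✓
v: successors {s, t}; ◇◇q there: s:T, t:T. ✓
— 4 worlds.
For □□◇¬q:
s: successors {s}; □◇¬q there: s:F. ✗
t: successors {s}; □◇¬q there: s:F. ✗
u: successors {t}; □◇¬q there: t:F. ✗
v: successors {s, t}; □◇¬q there: s:F, t:F. ✗
— 0 worlds.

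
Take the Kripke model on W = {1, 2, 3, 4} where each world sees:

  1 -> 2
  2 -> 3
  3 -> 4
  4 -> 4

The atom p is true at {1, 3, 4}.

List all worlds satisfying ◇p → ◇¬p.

{1}

1: ◇p is F, ◇¬p is T. ✓
2: ◇p is T, ◇¬p is F. ✗
3: ◇p is T, ◇¬p is F. ✗
4: ◇p is T, ◇¬p is F. ✗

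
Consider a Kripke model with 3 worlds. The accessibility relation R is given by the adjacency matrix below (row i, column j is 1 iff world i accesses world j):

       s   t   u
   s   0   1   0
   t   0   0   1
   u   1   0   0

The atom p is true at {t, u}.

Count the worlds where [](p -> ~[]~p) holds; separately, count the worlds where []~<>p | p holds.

2 and 2

For [](p -> ~[]~p):
s: successors {t}; p -> ~[]~p there: t:T. ✓
t: successors {u}; p -> ~[]~p there: u:F. ✗
u: successors {s}; p -> ~[]~p there: s:T. ✓
— 2 worlds.
For []~<>p | p:
s: []~<>p is F, p is F. ✗
t: []~<>p is T, p is T. ✓
u: []~<>p is F, p is T. ✓
— 2 worlds.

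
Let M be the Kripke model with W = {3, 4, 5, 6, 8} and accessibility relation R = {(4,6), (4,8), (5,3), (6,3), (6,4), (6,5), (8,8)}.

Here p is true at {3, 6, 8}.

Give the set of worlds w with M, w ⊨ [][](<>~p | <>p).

{3, 5, 8}

3: no successors, so [][](<>~p | <>p) holds vacuously. ✓
4: successors {6, 8}; [](<>~p | <>p) there: 6:F, 8:T. ✗
5: successors {3}; [](<>~p | <>p) there: 3:T. ✓
6: successors {3, 4, 5}; [](<>~p | <>p) there: 3:T, 4:T, 5:F. ✗
8: successors {8}; [](<>~p | <>p) there: 8:T. ✓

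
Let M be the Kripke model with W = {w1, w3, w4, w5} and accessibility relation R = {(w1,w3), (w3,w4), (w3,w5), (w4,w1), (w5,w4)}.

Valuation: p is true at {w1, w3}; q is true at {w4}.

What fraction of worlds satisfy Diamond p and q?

w1: Diamond p is T, q is F. ✗
w3: Diamond p is F, q is F. ✗
w4: Diamond p is T, q is T. ✓
w5: Diamond p is F, q is F. ✗
That's 1 of 4 worlds, so 1/4.

1/4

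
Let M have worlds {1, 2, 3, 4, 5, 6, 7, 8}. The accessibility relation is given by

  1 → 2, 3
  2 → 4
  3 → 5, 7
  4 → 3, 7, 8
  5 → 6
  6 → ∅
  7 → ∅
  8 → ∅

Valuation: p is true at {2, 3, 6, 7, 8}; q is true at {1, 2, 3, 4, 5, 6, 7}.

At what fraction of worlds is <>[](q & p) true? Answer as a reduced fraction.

3/8

1: successors {2, 3}; [](q & p) there: 2:F, 3:F. ✗
2: successors {4}; [](q & p) there: 4:F. ✗
3: successors {5, 7}; [](q & p) there: 5:T, 7:T. ✓
4: successors {3, 7, 8}; [](q & p) there: 3:F, 7:T, 8:T. ✓
5: successors {6}; [](q & p) there: 6:T. ✓
6: no successors, so <>[](q & p) fails. ✗
7: no successors, so <>[](q & p) fails. ✗
8: no successors, so <>[](q & p) fails. ✗
That's 3 of 8 worlds, so 3/8.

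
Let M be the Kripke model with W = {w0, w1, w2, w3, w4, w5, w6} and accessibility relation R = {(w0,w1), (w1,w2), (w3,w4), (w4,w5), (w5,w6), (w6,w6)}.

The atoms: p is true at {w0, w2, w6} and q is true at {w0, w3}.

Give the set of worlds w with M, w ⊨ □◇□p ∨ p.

{w0, w2, w3, w4, w5, w6}

w0: □◇□p is T, p is T. ✓
w1: □◇□p is F, p is F. ✗
w2: □◇□p is T, p is T. ✓
w3: □◇□p is T, p is F. ✓
w4: □◇□p is T, p is F. ✓
w5: □◇□p is T, p is F. ✓
w6: □◇□p is T, p is T. ✓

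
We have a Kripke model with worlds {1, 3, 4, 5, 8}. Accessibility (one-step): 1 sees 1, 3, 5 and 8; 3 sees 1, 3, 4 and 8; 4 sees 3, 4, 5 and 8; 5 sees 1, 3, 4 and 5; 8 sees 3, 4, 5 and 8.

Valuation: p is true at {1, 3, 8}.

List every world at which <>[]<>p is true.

{1, 3, 4, 5, 8}

1: successors {1, 3, 5, 8}; []<>p there: 1:T, 3:T, 5:T, 8:T. ✓
3: successors {1, 3, 4, 8}; []<>p there: 1:T, 3:T, 4:T, 8:T. ✓
4: successors {3, 4, 5, 8}; []<>p there: 3:T, 4:T, 5:T, 8:T. ✓
5: successors {1, 3, 4, 5}; []<>p there: 1:T, 3:T, 4:T, 5:T. ✓
8: successors {3, 4, 5, 8}; []<>p there: 3:T, 4:T, 5:T, 8:T. ✓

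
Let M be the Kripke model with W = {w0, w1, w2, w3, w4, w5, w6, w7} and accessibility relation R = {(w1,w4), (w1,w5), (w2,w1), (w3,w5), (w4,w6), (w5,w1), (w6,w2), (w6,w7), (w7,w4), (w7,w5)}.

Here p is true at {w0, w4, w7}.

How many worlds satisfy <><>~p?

w0: no successors, so <><>~p fails. ✗
w1: successors {w4, w5}; <>~p there: w4:T, w5:T. ✓
w2: successors {w1}; <>~p there: w1:T. ✓
w3: successors {w5}; <>~p there: w5:T. ✓
w4: successors {w6}; <>~p there: w6:T. ✓
w5: successors {w1}; <>~p there: w1:T. ✓
w6: successors {w2, w7}; <>~p there: w2:T, w7:T. ✓
w7: successors {w4, w5}; <>~p there: w4:T, w5:T. ✓
Satisfying worlds: {w1, w2, w3, w4, w5, w6, w7}.

7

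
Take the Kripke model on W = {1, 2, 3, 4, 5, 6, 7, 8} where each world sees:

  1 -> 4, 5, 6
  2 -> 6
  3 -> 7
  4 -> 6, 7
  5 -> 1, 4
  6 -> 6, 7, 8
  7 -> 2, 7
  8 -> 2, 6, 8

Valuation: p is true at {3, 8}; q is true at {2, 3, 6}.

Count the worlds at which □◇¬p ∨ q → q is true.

1: □◇¬p ∨ q is T, q is F. ✗
2: □◇¬p ∨ q is T, q is T. ✓
3: □◇¬p ∨ q is T, q is T. ✓
4: □◇¬p ∨ q is T, q is F. ✗
5: □◇¬p ∨ q is T, q is F. ✗
6: □◇¬p ∨ q is T, q is T. ✓
7: □◇¬p ∨ q is T, q is F. ✗
8: □◇¬p ∨ q is T, q is F. ✗
Satisfying worlds: {2, 3, 6}.

3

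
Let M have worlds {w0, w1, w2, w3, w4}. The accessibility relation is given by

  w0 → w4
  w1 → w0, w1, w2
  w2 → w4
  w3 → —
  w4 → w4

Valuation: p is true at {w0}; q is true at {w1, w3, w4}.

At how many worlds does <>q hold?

4

w0: successors {w4}; q there: w4:T. ✓
w1: successors {w0, w1, w2}; q there: w0:F, w1:T, w2:F. ✓
w2: successors {w4}; q there: w4:T. ✓
w3: no successors, so <>q fails. ✗
w4: successors {w4}; q there: w4:T. ✓
Satisfying worlds: {w0, w1, w2, w4}.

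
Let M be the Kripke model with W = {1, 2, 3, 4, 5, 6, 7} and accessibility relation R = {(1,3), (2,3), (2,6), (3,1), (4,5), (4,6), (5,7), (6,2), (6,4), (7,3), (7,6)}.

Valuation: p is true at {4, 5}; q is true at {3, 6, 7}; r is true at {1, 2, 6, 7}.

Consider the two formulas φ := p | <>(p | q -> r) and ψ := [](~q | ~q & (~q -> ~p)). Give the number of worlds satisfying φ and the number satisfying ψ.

6 and 2

For p | <>(p | q -> r):
1: p is F, <>(p | q -> r) is F. ✗
2: p is F, <>(p | q -> r) is T. ✓
3: p is F, <>(p | q -> r) is T. ✓
4: p is T, <>(p | q -> r) is T. ✓
5: p is T, <>(p | q -> r) is T. ✓
6: p is F, <>(p | q -> r) is T. ✓
7: p is F, <>(p | q -> r) is T. ✓
— 6 worlds.
For [](~q | ~q & (~q -> ~p)):
1: successors {3}; ~q | ~q & (~q -> ~p) there: 3:F. ✗
2: successors {3, 6}; ~q | ~q & (~q -> ~p) there: 3:F, 6:F. ✗
3: successors {1}; ~q | ~q & (~q -> ~p) there: 1:T. ✓
4: successors {5, 6}; ~q | ~q & (~q -> ~p) there: 5:T, 6:F. ✗
5: successors {7}; ~q | ~q & (~q -> ~p) there: 7:F. ✗
6: successors {2, 4}; ~q | ~q & (~q -> ~p) there: 2:T, 4:T. ✓
7: successors {3, 6}; ~q | ~q & (~q -> ~p) there: 3:F, 6:F. ✗
— 2 worlds.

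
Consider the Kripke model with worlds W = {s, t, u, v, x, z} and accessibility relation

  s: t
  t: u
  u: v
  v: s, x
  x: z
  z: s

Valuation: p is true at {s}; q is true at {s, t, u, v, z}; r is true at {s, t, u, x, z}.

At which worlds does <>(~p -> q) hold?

s: successors {t}; ~p -> q there: t:T. ✓
t: successors {u}; ~p -> q there: u:T. ✓
u: successors {v}; ~p -> q there: v:T. ✓
v: successors {s, x}; ~p -> q there: s:T, x:F. ✓
x: successors {z}; ~p -> q there: z:T. ✓
z: successors {s}; ~p -> q there: s:T. ✓

{s, t, u, v, x, z}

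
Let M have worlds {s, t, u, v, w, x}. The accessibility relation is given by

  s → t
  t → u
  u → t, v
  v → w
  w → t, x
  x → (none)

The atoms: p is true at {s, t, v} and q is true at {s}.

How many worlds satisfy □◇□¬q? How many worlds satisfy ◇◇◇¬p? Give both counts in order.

For □◇□¬q:
s: successors {t}; ◇□¬q there: t:T. ✓
t: successors {u}; ◇□¬q there: u:T. ✓
u: successors {t, v}; ◇□¬q there: t:T, v:T. ✓
v: successors {w}; ◇□¬q there: w:T. ✓
w: successors {t, x}; ◇□¬q there: t:T, x:F. ✗
x: no successors, so □◇□¬q holds vacuously. ✓
— 5 worlds.
For ◇◇◇¬p:
s: successors {t}; ◇◇¬p there: t:F. ✗
t: successors {u}; ◇◇¬p there: u:T. ✓
u: successors {t, v}; ◇◇¬p there: t:F, v:T. ✓
v: successors {w}; ◇◇¬p there: w:T. ✓
w: successors {t, x}; ◇◇¬p there: t:F, x:F. ✗
x: no successors, so ◇◇◇¬p fails. ✗
— 3 worlds.

5 and 3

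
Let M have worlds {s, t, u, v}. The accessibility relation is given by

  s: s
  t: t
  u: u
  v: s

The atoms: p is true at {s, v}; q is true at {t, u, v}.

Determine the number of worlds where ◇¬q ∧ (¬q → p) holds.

2

s: ◇¬q is T, ¬q → p is T. ✓
t: ◇¬q is F, ¬q → p is T. ✗
u: ◇¬q is F, ¬q → p is T. ✗
v: ◇¬q is T, ¬q → p is T. ✓
Satisfying worlds: {s, v}.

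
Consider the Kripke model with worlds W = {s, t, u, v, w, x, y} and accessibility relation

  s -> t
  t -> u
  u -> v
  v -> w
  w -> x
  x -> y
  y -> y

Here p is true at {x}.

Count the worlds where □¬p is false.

1

s: successors {t}; ¬p there: t:T. ✓
t: successors {u}; ¬p there: u:T. ✓
u: successors {v}; ¬p there: v:T. ✓
v: successors {w}; ¬p there: w:T. ✓
w: successors {x}; ¬p there: x:F. ✗
x: successors {y}; ¬p there: y:T. ✓
y: successors {y}; ¬p there: y:T. ✓
Satisfying worlds: {s, t, u, v, x, y}.
So □¬p fails at the other 1 world.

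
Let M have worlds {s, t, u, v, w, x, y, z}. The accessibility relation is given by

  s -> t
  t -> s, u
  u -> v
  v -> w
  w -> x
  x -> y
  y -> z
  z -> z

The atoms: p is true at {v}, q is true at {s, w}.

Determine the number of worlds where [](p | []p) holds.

1

s: successors {t}; p | []p there: t:F. ✗
t: successors {s, u}; p | []p there: s:F, u:T. ✗
u: successors {v}; p | []p there: v:T. ✓
v: successors {w}; p | []p there: w:F. ✗
w: successors {x}; p | []p there: x:F. ✗
x: successors {y}; p | []p there: y:F. ✗
y: successors {z}; p | []p there: z:F. ✗
z: successors {z}; p | []p there: z:F. ✗
Satisfying worlds: {u}.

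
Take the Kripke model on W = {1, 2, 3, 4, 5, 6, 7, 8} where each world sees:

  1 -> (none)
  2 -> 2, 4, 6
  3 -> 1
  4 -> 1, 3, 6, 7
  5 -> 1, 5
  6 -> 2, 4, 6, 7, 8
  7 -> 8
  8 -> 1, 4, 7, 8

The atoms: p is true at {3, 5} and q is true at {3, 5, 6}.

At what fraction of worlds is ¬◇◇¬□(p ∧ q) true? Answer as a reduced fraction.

1/4

1: ◇◇¬□(p ∧ q) is F. ✓
2: ◇◇¬□(p ∧ q) is T. ✗
3: ◇◇¬□(p ∧ q) is F. ✓
4: ◇◇¬□(p ∧ q) is T. ✗
5: ◇◇¬□(p ∧ q) is T. ✗
6: ◇◇¬□(p ∧ q) is T. ✗
7: ◇◇¬□(p ∧ q) is T. ✗
8: ◇◇¬□(p ∧ q) is T. ✗
That's 2 of 8 worlds, so 2/8 = 1/4.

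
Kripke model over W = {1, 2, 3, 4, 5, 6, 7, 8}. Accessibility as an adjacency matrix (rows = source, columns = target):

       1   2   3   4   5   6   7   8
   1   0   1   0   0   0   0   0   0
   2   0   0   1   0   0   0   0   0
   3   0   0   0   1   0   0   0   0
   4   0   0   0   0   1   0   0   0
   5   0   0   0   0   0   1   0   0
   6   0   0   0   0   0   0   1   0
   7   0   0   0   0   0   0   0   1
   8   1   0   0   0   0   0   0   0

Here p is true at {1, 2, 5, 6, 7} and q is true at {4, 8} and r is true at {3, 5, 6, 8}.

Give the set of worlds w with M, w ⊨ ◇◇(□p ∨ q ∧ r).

1: successors {2}; ◇(□p ∨ q ∧ r) there: 2:F. ✗
2: successors {3}; ◇(□p ∨ q ∧ r) there: 3:T. ✓
3: successors {4}; ◇(□p ∨ q ∧ r) there: 4:T. ✓
4: successors {5}; ◇(□p ∨ q ∧ r) there: 5:T. ✓
5: successors {6}; ◇(□p ∨ q ∧ r) there: 6:F. ✗
6: successors {7}; ◇(□p ∨ q ∧ r) there: 7:T. ✓
7: successors {8}; ◇(□p ∨ q ∧ r) there: 8:T. ✓
8: successors {1}; ◇(□p ∨ q ∧ r) there: 1:F. ✗

{2, 3, 4, 6, 7}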